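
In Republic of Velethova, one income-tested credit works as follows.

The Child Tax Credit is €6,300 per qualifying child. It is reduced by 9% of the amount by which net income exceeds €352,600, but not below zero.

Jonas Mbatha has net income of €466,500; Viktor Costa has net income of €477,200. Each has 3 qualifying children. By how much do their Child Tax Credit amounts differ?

Jonas (€466,500): Child Tax Credit: base = 3 × €6,300 = €18,900. 9% of the €113,900 excess over €352,600 is €10,251; credit = €18,900 − €10,251 = €8,649.
Viktor (€477,200): Child Tax Credit: base = 3 × €6,300 = €18,900. 9% of the €124,600 excess over €352,600 is €11,214; credit = €18,900 − €11,214 = €7,686.
Difference: |€8,649 − €7,686| = €963.

€963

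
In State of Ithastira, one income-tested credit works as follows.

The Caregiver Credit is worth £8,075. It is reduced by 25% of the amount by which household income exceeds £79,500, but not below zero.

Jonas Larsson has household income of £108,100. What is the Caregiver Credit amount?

Caregiver Credit: 25% of the £28,600 excess over £79,500 is £7,150; credit = £8,075 − £7,150 = £925.

£925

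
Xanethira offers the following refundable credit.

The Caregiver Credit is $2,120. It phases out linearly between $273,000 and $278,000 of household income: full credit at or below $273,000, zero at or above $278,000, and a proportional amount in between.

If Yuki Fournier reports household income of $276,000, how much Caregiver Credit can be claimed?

Caregiver Credit: $276,000 is $3,000 into a $5,000 phase-out range, leaving 2,000/5,000 of the credit: $2,120 × 2,000/5,000 = $848.

$848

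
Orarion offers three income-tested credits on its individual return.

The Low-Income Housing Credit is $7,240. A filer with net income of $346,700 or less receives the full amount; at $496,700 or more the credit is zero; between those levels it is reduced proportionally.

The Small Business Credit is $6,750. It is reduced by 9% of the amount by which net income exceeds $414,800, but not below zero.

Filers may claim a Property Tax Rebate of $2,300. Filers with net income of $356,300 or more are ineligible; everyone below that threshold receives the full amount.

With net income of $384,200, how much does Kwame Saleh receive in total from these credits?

$12,180

Low-Income Housing Credit: $384,200 is $37,500 into a $150,000 phase-out range, leaving 112,500/150,000 of the credit: $7,240 × 112,500/150,000 = $5,430.
Small Business Credit: $384,200 is at or below the $414,800 threshold, so the full $6,750 applies.
Property Tax Rebate: $384,200 meets or exceeds the $356,300 cutoff, so the credit is $0.
Total: $5,430 + $6,750 + $0 = $12,180.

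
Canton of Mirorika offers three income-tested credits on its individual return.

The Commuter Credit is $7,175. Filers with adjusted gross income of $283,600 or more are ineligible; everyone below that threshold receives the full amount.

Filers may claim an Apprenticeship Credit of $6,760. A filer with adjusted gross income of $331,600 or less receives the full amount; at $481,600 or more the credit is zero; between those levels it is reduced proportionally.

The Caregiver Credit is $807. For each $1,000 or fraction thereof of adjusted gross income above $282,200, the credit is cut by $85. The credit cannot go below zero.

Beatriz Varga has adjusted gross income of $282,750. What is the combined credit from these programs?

Commuter Credit: $282,750 is below the $283,600 cutoff, so the full $7,175 applies.
Apprenticeship Credit: $282,750 is at or below the $331,600 threshold, so the full $6,760 applies.
Caregiver Credit: income exceeds $282,200 by $550, which is 1 full-or-partial $1,000 increment; reduction = 1 × $85 = $85, leaving $722.
Total: $7,175 + $6,760 + $722 = $14,657.

$14,657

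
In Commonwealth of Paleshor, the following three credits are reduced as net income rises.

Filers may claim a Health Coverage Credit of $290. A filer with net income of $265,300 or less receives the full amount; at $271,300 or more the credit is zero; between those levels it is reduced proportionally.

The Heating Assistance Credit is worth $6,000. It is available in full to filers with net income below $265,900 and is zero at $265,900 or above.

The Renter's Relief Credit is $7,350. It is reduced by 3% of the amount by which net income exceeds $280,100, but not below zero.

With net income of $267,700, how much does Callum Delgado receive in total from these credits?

$7,524

Health Coverage Credit: $267,700 is $2,400 into a $6,000 phase-out range, leaving 3,600/6,000 of the credit: $290 × 3,600/6,000 = $174.
Heating Assistance Credit: $267,700 meets or exceeds the $265,900 cutoff, so the credit is $0.
Renter's Relief Credit: $267,700 is at or below the $280,100 threshold, so the full $7,350 applies.
Total: $174 + $0 + $7,350 = $7,524.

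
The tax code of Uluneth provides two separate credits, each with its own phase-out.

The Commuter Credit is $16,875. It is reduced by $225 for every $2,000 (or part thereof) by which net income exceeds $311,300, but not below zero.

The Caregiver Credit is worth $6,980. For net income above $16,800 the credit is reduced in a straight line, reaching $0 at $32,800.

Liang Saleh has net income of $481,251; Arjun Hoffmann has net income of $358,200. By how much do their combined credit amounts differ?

Liang ($481,251): Commuter Credit: income exceeds $311,300 by $169,951 → 85 increments × $225 = $19,125 ≥ base, so the credit is $0. Caregiver Credit: $481,251 is at or above $32,800, so the credit is $0. total $0 + $0 = $0
Arjun ($358,200): Commuter Credit: income exceeds $311,300 by $46,900, which is 24 full-or-partial $2,000 increments; reduction = 24 × $225 = $5,400, leaving $11,475. Caregiver Credit: $358,200 is at or above $32,800, so the credit is $0. total $11,475 + $0 = $11,475
Difference: |$0 − $11,475| = $11,475.

$11,475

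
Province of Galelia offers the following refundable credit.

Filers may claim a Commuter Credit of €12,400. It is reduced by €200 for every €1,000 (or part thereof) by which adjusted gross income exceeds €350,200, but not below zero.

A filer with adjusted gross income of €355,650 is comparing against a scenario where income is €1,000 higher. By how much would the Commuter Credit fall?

At €355,650 — income exceeds €350,200 by €5,450, which is 6 full-or-partial €1,000 increments; reduction = 6 × €200 = €1,200, leaving €11,200.
At €356,650 — income exceeds €350,200 by €6,450, which is 7 full-or-partial €1,000 increments; reduction = 7 × €200 = €1,400, leaving €11,000.
Lost: €11,200 − €11,000 = €200.

€200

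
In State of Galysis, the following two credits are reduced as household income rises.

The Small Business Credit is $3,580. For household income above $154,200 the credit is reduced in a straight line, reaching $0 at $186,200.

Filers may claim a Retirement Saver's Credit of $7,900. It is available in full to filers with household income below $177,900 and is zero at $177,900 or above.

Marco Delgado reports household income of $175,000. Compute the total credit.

$9,153

Small Business Credit: $175,000 is $20,800 into a $32,000 phase-out range, leaving 11,200/32,000 of the credit: $3,580 × 11,200/32,000 = $1,253.
Retirement Saver's Credit: $175,000 is below the $177,900 cutoff, so the full $7,900 applies.
Total: $1,253 + $7,900 = $9,153.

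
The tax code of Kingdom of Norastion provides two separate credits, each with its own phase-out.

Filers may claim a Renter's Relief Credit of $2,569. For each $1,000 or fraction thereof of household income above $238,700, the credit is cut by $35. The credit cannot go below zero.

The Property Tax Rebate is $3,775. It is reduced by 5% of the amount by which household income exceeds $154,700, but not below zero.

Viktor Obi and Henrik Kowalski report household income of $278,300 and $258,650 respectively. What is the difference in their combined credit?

Viktor ($278,300): Renter's Relief Credit: income exceeds $238,700 by $39,600, which is 40 full-or-partial $1,000 increments; reduction = 40 × $35 = $1,400, leaving $1,169. Property Tax Rebate: 5% of the $123,600 excess over $154,700 is $6,180 ≥ base, so the credit is $0. total $1,169 + $0 = $1,169
Henrik ($258,650): Renter's Relief Credit: income exceeds $238,700 by $19,950, which is 20 full-or-partial $1,000 increments; reduction = 20 × $35 = $700, leaving $1,869. Property Tax Rebate: 5% of the $103,950 excess over $154,700 is $5,197.50 ≥ base, so the credit is $0. total $1,869 + $0 = $1,869
Difference: |$1,169 − $1,869| = $700.

$700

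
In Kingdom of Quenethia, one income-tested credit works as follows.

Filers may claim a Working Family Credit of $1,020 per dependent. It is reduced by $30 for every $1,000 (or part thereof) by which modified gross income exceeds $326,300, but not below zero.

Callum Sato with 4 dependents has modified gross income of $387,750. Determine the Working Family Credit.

Working Family Credit: base = 4 × $1,020 = $4,080. income exceeds $326,300 by $61,450, which is 62 full-or-partial $1,000 increments; reduction = 62 × $30 = $1,860, leaving $2,220.

$2,220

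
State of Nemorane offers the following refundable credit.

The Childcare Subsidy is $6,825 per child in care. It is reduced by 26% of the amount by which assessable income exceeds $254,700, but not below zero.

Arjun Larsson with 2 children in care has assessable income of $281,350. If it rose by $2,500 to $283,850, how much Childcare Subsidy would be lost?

At $281,350 — base = 2 × $6,825 = $13,650. 26% of the $26,650 excess over $254,700 is $6,929; credit = $13,650 − $6,929 = $6,721.
At $283,850 — base = 2 × $6,825 = $13,650. 26% of the $29,150 excess over $254,700 is $7,579; credit = $13,650 − $7,579 = $6,071.
Lost: $6,721 − $6,071 = $650.

$650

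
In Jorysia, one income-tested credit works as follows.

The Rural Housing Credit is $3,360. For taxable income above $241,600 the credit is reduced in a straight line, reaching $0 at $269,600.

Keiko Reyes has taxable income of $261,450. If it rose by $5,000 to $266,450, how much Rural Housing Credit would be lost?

At $261,450 — $261,450 is $19,850 into a $28,000 phase-out range, leaving 8,150/28,000 of the credit: $3,360 × 8,150/28,000 = $978.
At $266,450 — $266,450 is $24,850 into a $28,000 phase-out range, leaving 3,150/28,000 of the credit: $3,360 × 3,150/28,000 = $378.
Lost: $978 − $378 = $600.

$600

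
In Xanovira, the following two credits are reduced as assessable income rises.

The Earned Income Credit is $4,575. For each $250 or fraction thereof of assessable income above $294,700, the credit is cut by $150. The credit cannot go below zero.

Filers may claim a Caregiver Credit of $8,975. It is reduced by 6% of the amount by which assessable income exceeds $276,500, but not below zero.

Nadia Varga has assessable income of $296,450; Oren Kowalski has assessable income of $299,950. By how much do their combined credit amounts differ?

Nadia ($296,450): Earned Income Credit: income exceeds $294,700 by $1,750, which is 7 full-or-partial $250 increments; reduction = 7 × $150 = $1,050, leaving $3,525. Caregiver Credit: 6% of the $19,950 excess over $276,500 is $1,197; credit = $8,975 − $1,197 = $7,778. total $3,525 + $7,778 = $11,303
Oren ($299,950): Earned Income Credit: income exceeds $294,700 by $5,250, which is 21 full-or-partial $250 increments; reduction = 21 × $150 = $3,150, leaving $1,425. Caregiver Credit: 6% of the $23,450 excess over $276,500 is $1,407; credit = $8,975 − $1,407 = $7,568. total $1,425 + $7,568 = $8,993
Difference: |$11,303 − $8,993| = $2,310.

$2,310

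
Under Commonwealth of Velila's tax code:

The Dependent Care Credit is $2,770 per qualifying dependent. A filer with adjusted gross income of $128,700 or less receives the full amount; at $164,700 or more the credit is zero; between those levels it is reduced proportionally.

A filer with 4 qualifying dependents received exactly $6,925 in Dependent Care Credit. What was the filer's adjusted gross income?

Full credit = 4 × $2,770 = $11,080.
$6,925 is 6,925/11,080 of the full $11,080, so 4,155/11,080 of the $36,000 range has been used: income = $128,700 + $36,000 × 4,155/11,080 = $142,200.

$142,200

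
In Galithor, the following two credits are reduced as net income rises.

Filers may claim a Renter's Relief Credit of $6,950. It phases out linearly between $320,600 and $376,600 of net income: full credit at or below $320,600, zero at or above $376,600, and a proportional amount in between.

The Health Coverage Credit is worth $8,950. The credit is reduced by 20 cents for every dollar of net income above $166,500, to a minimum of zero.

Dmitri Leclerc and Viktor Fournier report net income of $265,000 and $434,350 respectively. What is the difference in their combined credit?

Dmitri ($265,000): Renter's Relief Credit: $265,000 is at or below the $320,600 threshold, so the full $6,950 applies. Health Coverage Credit: 20% of the $98,500 excess over $166,500 is $19,700 ≥ base, so the credit is $0. total $6,950 + $0 = $6,950
Viktor ($434,350): Renter's Relief Credit: $434,350 is at or above $376,600, so the credit is $0. Health Coverage Credit: 20% of the $267,850 excess over $166,500 is $53,570 ≥ base, so the credit is $0. total $0 + $0 = $0
Difference: |$6,950 − $0| = $6,950.

$6,950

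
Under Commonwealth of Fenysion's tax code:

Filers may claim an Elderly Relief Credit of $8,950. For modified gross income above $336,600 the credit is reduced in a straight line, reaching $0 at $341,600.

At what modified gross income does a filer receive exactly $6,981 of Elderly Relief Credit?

$6,981 is 6,981/8,950 of the full $8,950, so 1,969/8,950 of the $5,000 range has been used: income = $336,600 + $5,000 × 1,969/8,950 = $337,700.

$337,700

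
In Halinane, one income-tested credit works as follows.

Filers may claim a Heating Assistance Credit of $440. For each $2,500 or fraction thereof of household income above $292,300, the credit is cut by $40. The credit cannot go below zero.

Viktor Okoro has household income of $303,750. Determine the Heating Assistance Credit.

Heating Assistance Credit: income exceeds $292,300 by $11,450, which is 5 full-or-partial $2,500 increments; reduction = 5 × $40 = $200, leaving $240.

$240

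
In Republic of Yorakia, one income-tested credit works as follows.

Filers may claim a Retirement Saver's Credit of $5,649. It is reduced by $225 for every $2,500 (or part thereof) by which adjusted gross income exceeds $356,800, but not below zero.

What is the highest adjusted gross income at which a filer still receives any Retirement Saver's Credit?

After 25 increments the reduction is 25 × $225 = $5,625, leaving $24; one more increment wipes it out. Increment 25 ends at excess 25 × $2,500 = $62,500, so the highest qualifying income is $356,800 + $62,500 = $419,300.

$419,300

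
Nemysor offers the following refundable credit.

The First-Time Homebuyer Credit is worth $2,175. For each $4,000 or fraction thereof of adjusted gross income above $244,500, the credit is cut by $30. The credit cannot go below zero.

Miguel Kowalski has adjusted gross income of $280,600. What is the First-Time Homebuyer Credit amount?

First-Time Homebuyer Credit: income exceeds $244,500 by $36,100, which is 10 full-or-partial $4,000 increments; reduction = 10 × $30 = $300, leaving $1,875.

$1,875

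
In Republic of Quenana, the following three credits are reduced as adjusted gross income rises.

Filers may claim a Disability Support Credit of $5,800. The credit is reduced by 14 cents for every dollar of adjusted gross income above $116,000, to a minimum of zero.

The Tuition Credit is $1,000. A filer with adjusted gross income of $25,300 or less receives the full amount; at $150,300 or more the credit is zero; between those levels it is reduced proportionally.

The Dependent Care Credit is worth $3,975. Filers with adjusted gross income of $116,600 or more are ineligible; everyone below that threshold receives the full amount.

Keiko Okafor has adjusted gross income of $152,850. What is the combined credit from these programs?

Disability Support Credit: 14% of the $36,850 excess over $116,000 is $5,159; credit = $5,800 − $5,159 = $641.
Tuition Credit: $152,850 is at or above $150,300, so the credit is $0.
Dependent Care Credit: $152,850 meets or exceeds the $116,600 cutoff, so the credit is $0.
Total: $641 + $0 + $0 = $641.

$641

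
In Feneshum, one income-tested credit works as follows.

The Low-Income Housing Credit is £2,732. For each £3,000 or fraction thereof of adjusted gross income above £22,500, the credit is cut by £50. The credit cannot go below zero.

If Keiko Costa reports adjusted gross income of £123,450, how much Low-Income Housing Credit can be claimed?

Low-Income Housing Credit: income exceeds £22,500 by £100,950, which is 34 full-or-partial £3,000 increments; reduction = 34 × £50 = £1,700, leaving £1,032.

£1,032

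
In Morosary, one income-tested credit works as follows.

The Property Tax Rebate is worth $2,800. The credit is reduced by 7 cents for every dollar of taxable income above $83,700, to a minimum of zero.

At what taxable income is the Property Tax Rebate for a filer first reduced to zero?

$123,700

The credit falls by 7% of each dollar above $83,700, so it reaches zero when the excess is $2,800 / 7% = $40,000: income = $83,700 + $40,000 = $123,700.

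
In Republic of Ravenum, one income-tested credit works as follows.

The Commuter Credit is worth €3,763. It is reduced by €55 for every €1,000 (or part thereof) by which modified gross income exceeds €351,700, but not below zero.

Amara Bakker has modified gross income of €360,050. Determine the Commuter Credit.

€3,268

Commuter Credit: income exceeds €351,700 by €8,350, which is 9 full-or-partial €1,000 increments; reduction = 9 × €55 = €495, leaving €3,268.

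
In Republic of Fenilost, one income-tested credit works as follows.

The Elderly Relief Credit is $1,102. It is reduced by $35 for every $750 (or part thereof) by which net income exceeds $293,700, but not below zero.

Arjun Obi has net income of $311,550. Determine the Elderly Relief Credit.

Elderly Relief Credit: income exceeds $293,700 by $17,850, which is 24 full-or-partial $750 increments; reduction = 24 × $35 = $840, leaving $262.

$262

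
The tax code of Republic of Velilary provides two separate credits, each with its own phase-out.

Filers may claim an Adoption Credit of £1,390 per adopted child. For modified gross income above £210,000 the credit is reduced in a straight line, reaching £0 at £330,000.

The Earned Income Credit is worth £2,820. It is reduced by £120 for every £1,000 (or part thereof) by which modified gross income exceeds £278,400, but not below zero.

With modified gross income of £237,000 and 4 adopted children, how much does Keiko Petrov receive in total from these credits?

£7,129

Adoption Credit: base = 4 × £1,390 = £5,560. £237,000 is £27,000 into a £120,000 phase-out range, leaving 93,000/120,000 of the credit: £5,560 × 93,000/120,000 = £4,309.
Earned Income Credit: £237,000 is at or below the £278,400 threshold, so the full £2,820 applies.
Total: £4,309 + £2,820 = £7,129.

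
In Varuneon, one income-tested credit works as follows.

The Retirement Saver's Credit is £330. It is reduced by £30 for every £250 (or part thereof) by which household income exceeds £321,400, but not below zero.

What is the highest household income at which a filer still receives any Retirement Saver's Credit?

£323,900

After 10 increments the reduction is 10 × £30 = £300, leaving £30; one more increment wipes it out. Increment 10 ends at excess 10 × £250 = £2,500, so the highest qualifying income is £321,400 + £2,500 = £323,900.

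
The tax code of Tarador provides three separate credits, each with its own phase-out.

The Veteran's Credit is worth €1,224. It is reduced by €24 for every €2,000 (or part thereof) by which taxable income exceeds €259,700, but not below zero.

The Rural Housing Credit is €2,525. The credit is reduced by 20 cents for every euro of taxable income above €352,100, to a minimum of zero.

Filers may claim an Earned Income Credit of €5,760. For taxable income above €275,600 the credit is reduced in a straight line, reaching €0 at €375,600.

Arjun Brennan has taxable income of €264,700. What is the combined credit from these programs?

€9,437

Veteran's Credit: income exceeds €259,700 by €5,000, which is 3 full-or-partial €2,000 increments; reduction = 3 × €24 = €72, leaving €1,152.
Rural Housing Credit: €264,700 is at or below the €352,100 threshold, so the full €2,525 applies.
Earned Income Credit: €264,700 is at or below the €275,600 threshold, so the full €5,760 applies.
Total: €1,152 + €2,525 + €5,760 = €9,437.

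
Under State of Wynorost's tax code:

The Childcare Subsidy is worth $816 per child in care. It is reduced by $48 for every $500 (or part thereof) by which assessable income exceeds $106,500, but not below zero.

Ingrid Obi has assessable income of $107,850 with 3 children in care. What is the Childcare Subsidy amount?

Childcare Subsidy: base = 3 × $816 = $2,448. income exceeds $106,500 by $1,350, which is 3 full-or-partial $500 increments; reduction = 3 × $48 = $144, leaving $2,304.

$2,304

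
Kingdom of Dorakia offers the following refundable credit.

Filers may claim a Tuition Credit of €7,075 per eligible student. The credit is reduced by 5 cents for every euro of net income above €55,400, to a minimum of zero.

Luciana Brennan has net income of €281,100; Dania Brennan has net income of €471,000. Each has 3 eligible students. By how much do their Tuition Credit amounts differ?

Luciana (€281,100): Tuition Credit: base = 3 × €7,075 = €21,225. 5% of the €225,700 excess over €55,400 is €11,285; credit = €21,225 − €11,285 = €9,940.
Dania (€471,000): Tuition Credit: base = 3 × €7,075 = €21,225. 5% of the €415,600 excess over €55,400 is €20,780; credit = €21,225 − €20,780 = €445.
Difference: |€9,940 − €445| = €9,495.

€9,495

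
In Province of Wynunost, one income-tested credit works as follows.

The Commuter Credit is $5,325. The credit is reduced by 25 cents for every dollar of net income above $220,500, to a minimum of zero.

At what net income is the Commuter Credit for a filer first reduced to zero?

The credit falls by 25% of each dollar above $220,500, so it reaches zero when the excess is $5,325 / 25% = $21,300: income = $220,500 + $21,300 = $241,800.

$241,800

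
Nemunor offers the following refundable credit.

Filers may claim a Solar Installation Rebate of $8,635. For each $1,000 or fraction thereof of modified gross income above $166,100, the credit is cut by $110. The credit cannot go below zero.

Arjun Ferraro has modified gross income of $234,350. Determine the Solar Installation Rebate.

Solar Installation Rebate: income exceeds $166,100 by $68,250, which is 69 full-or-partial $1,000 increments; reduction = 69 × $110 = $7,590, leaving $1,045.

$1,045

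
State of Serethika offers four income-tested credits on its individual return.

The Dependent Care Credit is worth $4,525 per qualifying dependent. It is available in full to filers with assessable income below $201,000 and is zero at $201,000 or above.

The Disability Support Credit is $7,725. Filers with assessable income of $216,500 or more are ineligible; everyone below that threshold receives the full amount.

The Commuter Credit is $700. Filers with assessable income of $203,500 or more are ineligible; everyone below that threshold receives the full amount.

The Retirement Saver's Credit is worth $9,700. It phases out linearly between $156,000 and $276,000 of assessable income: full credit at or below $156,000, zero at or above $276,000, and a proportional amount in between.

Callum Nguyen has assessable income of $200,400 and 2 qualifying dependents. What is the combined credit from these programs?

$23,586

Dependent Care Credit: base = 2 × $4,525 = $9,050. $200,400 is below the $201,000 cutoff, so the full $9,050 applies.
Disability Support Credit: $200,400 is below the $216,500 cutoff, so the full $7,725 applies.
Commuter Credit: $200,400 is below the $203,500 cutoff, so the full $700 applies.
Retirement Saver's Credit: $200,400 is $44,400 into a $120,000 phase-out range, leaving 75,600/120,000 of the credit: $9,700 × 75,600/120,000 = $6,111.
Total: $9,050 + $7,725 + $700 + $6,111 = $23,586.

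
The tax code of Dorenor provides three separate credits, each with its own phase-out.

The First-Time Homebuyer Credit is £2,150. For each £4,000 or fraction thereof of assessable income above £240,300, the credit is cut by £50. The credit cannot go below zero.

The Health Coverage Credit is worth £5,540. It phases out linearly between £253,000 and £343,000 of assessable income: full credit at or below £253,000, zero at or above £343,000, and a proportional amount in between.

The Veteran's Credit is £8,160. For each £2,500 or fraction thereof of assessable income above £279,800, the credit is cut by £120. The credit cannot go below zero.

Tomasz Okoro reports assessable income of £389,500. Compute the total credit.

First-Time Homebuyer Credit: income exceeds £240,300 by £149,200, which is 38 full-or-partial £4,000 increments; reduction = 38 × £50 = £1,900, leaving £250.
Health Coverage Credit: £389,500 is at or above £343,000, so the credit is £0.
Veteran's Credit: income exceeds £279,800 by £109,700, which is 44 full-or-partial £2,500 increments; reduction = 44 × £120 = £5,280, leaving £2,880.
Total: £250 + £0 + £2,880 = £3,130.

£3,130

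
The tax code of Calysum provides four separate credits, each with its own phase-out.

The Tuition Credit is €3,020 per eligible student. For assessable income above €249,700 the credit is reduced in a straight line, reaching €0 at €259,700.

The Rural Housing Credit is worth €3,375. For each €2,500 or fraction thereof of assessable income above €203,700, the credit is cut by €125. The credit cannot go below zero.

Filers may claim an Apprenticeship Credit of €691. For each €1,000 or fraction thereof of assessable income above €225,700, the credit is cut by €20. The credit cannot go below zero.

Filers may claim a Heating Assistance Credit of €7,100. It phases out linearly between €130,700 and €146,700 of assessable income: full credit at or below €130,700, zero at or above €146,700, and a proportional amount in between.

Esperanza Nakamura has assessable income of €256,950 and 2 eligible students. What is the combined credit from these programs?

Tuition Credit: base = 2 × €3,020 = €6,040. €256,950 is €7,250 into a €10,000 phase-out range, leaving 2,750/10,000 of the credit: €6,040 × 2,750/10,000 = €1,661.
Rural Housing Credit: income exceeds €203,700 by €53,250, which is 22 full-or-partial €2,500 increments; reduction = 22 × €125 = €2,750, leaving €625.
Apprenticeship Credit: income exceeds €225,700 by €31,250, which is 32 full-or-partial €1,000 increments; reduction = 32 × €20 = €640, leaving €51.
Heating Assistance Credit: €256,950 is at or above €146,700, so the credit is €0.
Total: €1,661 + €625 + €51 + €0 = €2,337.

€2,337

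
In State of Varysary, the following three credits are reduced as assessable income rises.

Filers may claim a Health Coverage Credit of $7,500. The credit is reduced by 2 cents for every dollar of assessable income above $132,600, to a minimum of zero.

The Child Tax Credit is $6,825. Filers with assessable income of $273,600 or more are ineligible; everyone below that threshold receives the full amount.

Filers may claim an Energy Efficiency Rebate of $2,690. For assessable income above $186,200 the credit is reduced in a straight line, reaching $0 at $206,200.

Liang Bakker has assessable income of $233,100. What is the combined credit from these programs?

Health Coverage Credit: 2% of the $100,500 excess over $132,600 is $2,010; credit = $7,500 − $2,010 = $5,490.
Child Tax Credit: $233,100 is below the $273,600 cutoff, so the full $6,825 applies.
Energy Efficiency Rebate: $233,100 is at or above $206,200, so the credit is $0.
Total: $5,490 + $6,825 + $0 = $12,315.

$12,315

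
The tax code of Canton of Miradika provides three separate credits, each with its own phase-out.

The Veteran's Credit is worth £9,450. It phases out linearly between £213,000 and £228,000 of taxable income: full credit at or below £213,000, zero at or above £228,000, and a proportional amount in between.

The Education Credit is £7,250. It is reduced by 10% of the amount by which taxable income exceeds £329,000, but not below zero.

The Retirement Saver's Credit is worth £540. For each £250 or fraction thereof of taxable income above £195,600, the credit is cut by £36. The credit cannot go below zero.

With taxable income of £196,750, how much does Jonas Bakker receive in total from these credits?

Veteran's Credit: £196,750 is at or below the £213,000 threshold, so the full £9,450 applies.
Education Credit: £196,750 is at or below the £329,000 threshold, so the full £7,250 applies.
Retirement Saver's Credit: income exceeds £195,600 by £1,150, which is 5 full-or-partial £250 increments; reduction = 5 × £36 = £180, leaving £360.
Total: £9,450 + £7,250 + £360 = £17,060.

£17,060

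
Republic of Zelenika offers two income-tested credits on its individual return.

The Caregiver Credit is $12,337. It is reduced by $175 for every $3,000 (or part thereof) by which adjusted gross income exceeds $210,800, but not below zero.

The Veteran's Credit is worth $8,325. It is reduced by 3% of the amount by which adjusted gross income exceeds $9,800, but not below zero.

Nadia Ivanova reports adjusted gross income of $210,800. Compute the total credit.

$14,632

Caregiver Credit: $210,800 is at or below the $210,800 threshold, so the full $12,337 applies.
Veteran's Credit: 3% of the $201,000 excess over $9,800 is $6,030; credit = $8,325 − $6,030 = $2,295.
Total: $12,337 + $2,295 = $14,632.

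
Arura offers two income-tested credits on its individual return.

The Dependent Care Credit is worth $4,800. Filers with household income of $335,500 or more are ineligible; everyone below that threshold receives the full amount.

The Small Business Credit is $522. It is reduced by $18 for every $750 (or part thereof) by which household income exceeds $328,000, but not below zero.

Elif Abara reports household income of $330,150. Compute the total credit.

Dependent Care Credit: $330,150 is below the $335,500 cutoff, so the full $4,800 applies.
Small Business Credit: income exceeds $328,000 by $2,150, which is 3 full-or-partial $750 increments; reduction = 3 × $18 = $54, leaving $468.
Total: $4,800 + $468 = $5,268.

$5,268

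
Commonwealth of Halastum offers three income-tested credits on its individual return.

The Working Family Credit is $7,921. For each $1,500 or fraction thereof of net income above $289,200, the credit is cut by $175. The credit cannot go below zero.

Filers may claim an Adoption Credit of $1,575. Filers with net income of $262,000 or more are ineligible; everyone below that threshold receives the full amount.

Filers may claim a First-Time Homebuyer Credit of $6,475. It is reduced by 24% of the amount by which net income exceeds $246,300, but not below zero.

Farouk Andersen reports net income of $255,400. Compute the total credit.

Working Family Credit: $255,400 is at or below the $289,200 threshold, so the full $7,921 applies.
Adoption Credit: $255,400 is below the $262,000 cutoff, so the full $1,575 applies.
First-Time Homebuyer Credit: 24% of the $9,100 excess over $246,300 is $2,184; credit = $6,475 − $2,184 = $4,291.
Total: $7,921 + $1,575 + $4,291 = $13,787.

$13,787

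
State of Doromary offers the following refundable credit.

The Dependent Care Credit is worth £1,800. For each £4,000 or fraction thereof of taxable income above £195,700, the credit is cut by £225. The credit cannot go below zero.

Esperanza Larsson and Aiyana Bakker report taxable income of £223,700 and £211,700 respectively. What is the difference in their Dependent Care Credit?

£675

Esperanza (£223,700): Dependent Care Credit: income exceeds £195,700 by £28,000, which is 7 full-or-partial £4,000 increments; reduction = 7 × £225 = £1,575, leaving £225.
Aiyana (£211,700): Dependent Care Credit: income exceeds £195,700 by £16,000, which is 4 full-or-partial £4,000 increments; reduction = 4 × £225 = £900, leaving £900.
Difference: |£225 − £900| = £675.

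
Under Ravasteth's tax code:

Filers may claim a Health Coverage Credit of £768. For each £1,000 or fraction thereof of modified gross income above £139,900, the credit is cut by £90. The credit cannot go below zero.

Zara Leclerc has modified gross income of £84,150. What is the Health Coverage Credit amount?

Health Coverage Credit: £84,150 is at or below the £139,900 threshold, so the full £768 applies.

£768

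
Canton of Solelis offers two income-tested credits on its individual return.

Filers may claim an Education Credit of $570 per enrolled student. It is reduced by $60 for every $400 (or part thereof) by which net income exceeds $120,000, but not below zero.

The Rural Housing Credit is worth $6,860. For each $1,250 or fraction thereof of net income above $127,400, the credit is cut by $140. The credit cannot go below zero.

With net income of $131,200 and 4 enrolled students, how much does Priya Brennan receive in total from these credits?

Education Credit: base = 4 × $570 = $2,280. income exceeds $120,000 by $11,200, which is 28 full-or-partial $400 increments; reduction = 28 × $60 = $1,680, leaving $600.
Rural Housing Credit: income exceeds $127,400 by $3,800, which is 4 full-or-partial $1,250 increments; reduction = 4 × $140 = $560, leaving $6,300.
Total: $600 + $6,300 = $6,900.

$6,900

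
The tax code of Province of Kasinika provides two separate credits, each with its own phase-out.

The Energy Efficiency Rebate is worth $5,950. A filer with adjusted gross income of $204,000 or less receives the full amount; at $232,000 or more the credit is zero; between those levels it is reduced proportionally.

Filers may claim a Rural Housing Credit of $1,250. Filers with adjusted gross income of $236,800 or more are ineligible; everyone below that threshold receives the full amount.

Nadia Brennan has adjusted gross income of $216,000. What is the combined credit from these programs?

Energy Efficiency Rebate: $216,000 is $12,000 into a $28,000 phase-out range, leaving 16,000/28,000 of the credit: $5,950 × 16,000/28,000 = $3,400.
Rural Housing Credit: $216,000 is below the $236,800 cutoff, so the full $1,250 applies.
Total: $3,400 + $1,250 = $4,650.

$4,650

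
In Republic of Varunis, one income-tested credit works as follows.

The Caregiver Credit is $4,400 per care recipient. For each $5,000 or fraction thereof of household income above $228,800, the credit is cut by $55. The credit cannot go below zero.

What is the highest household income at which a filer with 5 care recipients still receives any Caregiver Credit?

$2,223,800

Full credit = 5 × $4,400 = $22,000.
After 399 increments the reduction is 399 × $55 = $21,945, leaving $55; one more increment wipes it out. Increment 399 ends at excess 399 × $5,000 = $1,995,000, so the highest qualifying income is $228,800 + $1,995,000 = $2,223,800.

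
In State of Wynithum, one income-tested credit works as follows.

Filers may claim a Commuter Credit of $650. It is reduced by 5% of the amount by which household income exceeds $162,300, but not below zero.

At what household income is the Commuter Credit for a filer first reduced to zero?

$175,300

The credit falls by 5% of each dollar above $162,300, so it reaches zero when the excess is $650 / 5% = $13,000: income = $162,300 + $13,000 = $175,300.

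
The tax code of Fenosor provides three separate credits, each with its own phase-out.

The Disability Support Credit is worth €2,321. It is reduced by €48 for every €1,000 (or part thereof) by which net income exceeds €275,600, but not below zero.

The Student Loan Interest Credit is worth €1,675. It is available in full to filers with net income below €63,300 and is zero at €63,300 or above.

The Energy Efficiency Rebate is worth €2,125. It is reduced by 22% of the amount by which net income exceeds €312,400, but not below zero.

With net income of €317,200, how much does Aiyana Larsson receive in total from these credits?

Disability Support Credit: income exceeds €275,600 by €41,600, which is 42 full-or-partial €1,000 increments; reduction = 42 × €48 = €2,016, leaving €305.
Student Loan Interest Credit: €317,200 meets or exceeds the €63,300 cutoff, so the credit is €0.
Energy Efficiency Rebate: 22% of the €4,800 excess over €312,400 is €1,056; credit = €2,125 − €1,056 = €1,069.
Total: €305 + €0 + €1,069 = €1,374.

€1,374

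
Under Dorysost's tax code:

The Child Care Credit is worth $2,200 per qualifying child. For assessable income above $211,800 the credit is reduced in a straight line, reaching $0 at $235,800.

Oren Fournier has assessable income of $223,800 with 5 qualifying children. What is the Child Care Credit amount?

$5,500

Child Care Credit: base = 5 × $2,200 = $11,000. $223,800 is $12,000 into a $24,000 phase-out range, leaving 12,000/24,000 of the credit: $11,000 × 12,000/24,000 = $5,500.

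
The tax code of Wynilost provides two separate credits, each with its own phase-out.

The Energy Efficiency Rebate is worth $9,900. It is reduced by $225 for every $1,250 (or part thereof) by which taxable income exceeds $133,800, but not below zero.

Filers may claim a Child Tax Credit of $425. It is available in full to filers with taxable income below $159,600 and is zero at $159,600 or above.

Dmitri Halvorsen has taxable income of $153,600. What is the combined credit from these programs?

Energy Efficiency Rebate: income exceeds $133,800 by $19,800, which is 16 full-or-partial $1,250 increments; reduction = 16 × $225 = $3,600, leaving $6,300.
Child Tax Credit: $153,600 is below the $159,600 cutoff, so the full $425 applies.
Total: $6,300 + $425 = $6,725.

$6,725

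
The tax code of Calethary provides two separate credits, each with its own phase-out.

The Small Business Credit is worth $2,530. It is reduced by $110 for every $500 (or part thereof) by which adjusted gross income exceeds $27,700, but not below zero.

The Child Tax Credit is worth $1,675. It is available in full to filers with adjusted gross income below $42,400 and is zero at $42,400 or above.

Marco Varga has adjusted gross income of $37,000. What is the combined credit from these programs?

Small Business Credit: income exceeds $27,700 by $9,300, which is 19 full-or-partial $500 increments; reduction = 19 × $110 = $2,090, leaving $440.
Child Tax Credit: $37,000 is below the $42,400 cutoff, so the full $1,675 applies.
Total: $440 + $1,675 = $2,115.

$2,115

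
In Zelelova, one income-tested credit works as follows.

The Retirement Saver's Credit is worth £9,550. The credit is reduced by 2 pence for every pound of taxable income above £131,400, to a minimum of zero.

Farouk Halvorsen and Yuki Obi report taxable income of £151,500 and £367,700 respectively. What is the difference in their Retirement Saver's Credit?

£4,324

Farouk (£151,500): Retirement Saver's Credit: 2% of the £20,100 excess over £131,400 is £402; credit = £9,550 − £402 = £9,148.
Yuki (£367,700): Retirement Saver's Credit: 2% of the £236,300 excess over £131,400 is £4,726; credit = £9,550 − £4,726 = £4,824.
Difference: |£9,148 − £4,824| = £4,324.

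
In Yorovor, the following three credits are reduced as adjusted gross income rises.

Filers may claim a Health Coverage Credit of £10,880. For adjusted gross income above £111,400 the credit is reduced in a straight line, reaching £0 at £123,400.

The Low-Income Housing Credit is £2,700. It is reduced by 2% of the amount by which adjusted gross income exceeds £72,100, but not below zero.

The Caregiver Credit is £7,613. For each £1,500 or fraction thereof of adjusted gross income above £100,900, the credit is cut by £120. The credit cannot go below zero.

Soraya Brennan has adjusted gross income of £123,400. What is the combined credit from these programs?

£7,487

Health Coverage Credit: £123,400 is at or above £123,400, so the credit is £0.
Low-Income Housing Credit: 2% of the £51,300 excess over £72,100 is £1,026; credit = £2,700 − £1,026 = £1,674.
Caregiver Credit: income exceeds £100,900 by £22,500, which is 15 full-or-partial £1,500 increments; reduction = 15 × £120 = £1,800, leaving £5,813.
Total: £0 + £1,674 + £5,813 = £7,487.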